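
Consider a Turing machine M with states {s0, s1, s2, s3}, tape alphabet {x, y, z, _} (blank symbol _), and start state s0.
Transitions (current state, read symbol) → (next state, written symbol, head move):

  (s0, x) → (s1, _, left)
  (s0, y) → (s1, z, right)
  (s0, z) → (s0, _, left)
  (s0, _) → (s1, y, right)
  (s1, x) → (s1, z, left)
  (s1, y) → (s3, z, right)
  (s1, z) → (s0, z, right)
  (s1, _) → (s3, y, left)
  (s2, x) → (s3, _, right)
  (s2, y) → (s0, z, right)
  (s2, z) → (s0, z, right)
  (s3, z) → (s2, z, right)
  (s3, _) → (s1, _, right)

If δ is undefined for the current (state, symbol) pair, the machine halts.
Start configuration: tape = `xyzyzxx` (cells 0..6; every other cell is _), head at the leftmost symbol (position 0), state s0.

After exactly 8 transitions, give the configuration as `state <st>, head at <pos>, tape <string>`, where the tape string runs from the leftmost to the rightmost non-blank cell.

s0 | __[x]yzyzxx   read x → write _, move left, go to s1
s1 | _[_]_yzyzxx   read _ → write y, move left, go to s3
s3 | [_]y_yzyzxx   read _ → write _, move right, go to s1
s1 | _[y]_yzyzxx   read y → write z, move right, go to s3
s3 | _z[_]yzyzxx   read _ → write _, move right, go to s1
s1 | _z_[y]zyzxx   read y → write z, move right, go to s3
s3 | _z_z[z]yzxx   read z → write z, move right, go to s2
s2 | _z_zz[y]zxx   read y → write z, move right, go to s0
s0 | _z_zzz[z]xx
After 8 steps: state s0, head at 4, tape z_zzzzxx.

state s0, head at 4, tape z_zzzzxx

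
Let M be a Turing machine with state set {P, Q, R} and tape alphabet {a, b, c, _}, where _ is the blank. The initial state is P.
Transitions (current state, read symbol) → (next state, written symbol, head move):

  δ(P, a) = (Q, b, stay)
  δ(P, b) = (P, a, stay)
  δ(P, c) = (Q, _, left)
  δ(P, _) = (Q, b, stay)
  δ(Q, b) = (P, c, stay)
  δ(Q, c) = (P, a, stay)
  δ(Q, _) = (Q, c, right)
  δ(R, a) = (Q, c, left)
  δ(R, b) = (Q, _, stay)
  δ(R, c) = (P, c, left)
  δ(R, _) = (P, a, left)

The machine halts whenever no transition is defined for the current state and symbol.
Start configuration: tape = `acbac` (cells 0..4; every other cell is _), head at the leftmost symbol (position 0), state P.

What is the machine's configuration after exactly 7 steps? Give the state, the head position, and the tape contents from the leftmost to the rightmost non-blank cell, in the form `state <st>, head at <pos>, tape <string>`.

state=P head=0 tape=_[a]cbac   (P,a)→(Q,b,stay)
state=Q head=0 tape=_[b]cbac   (Q,b)→(P,c,stay)
state=P head=0 tape=_[c]cbac   (P,c)→(Q,_,left)
state=Q head=-1 tape=[_]_cbac   (Q,_)→(Q,c,right)
state=Q head=0 tape=c[_]cbac   (Q,_)→(Q,c,right)
state=Q head=1 tape=cc[c]bac   (Q,c)→(P,a,stay)
state=P head=1 tape=cc[a]bac   (P,a)→(Q,b,stay)
state=Q head=1 tape=cc[b]bac
After 7 steps: state Q, head at 1, tape ccbbac.

state Q, head at 1, tape ccbbac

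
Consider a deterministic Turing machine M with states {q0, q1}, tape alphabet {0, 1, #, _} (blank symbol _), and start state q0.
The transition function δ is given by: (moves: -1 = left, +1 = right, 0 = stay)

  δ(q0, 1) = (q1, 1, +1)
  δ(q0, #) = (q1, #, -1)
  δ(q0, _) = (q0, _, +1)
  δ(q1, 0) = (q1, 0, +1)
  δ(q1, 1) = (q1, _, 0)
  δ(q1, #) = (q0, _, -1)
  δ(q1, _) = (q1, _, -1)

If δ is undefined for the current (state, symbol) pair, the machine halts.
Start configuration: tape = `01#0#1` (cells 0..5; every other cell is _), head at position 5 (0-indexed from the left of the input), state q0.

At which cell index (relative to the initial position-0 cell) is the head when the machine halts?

3

q0 | 01#0#[1]_   read 1 → write 1, move +1, go to q1
q1 | 01#0#1[_]   read _ → write _, move -1, go to q1
q1 | 01#0#[1]_   read 1 → write _, move 0, go to q1
q1 | 01#0#[_]_   read _ → write _, move -1, go to q1
q1 | 01#0[#]__   read # → write _, move -1, go to q0
q0 | 01#[0]___
At halt the head is at cell 3.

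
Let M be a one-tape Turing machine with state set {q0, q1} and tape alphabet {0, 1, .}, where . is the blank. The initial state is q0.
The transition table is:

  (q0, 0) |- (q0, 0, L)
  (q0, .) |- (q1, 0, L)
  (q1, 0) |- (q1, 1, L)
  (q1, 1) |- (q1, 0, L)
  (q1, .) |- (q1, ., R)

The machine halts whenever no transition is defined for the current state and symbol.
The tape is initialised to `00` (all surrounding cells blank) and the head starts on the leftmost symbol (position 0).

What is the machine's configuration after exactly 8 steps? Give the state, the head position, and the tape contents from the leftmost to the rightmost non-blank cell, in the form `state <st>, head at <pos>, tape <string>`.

state q1, head at -2, tape 100

q0 | ..[0]0   read 0 → write 0, move L, go to q0
q0 | .[.]00   read . → write 0, move L, go to q1
q1 | [.]000   read . → write ., move R, go to q1
q1 | .[0]00   read 0 → write 1, move L, go to q1
q1 | [.]100   read . → write ., move R, go to q1
q1 | .[1]00   read 1 → write 0, move L, go to q1
q1 | [.]000   read . → write ., move R, go to q1
q1 | .[0]00   read 0 → write 1, move L, go to q1
q1 | [.]100
After 8 steps: state q1, head at -2, tape 100.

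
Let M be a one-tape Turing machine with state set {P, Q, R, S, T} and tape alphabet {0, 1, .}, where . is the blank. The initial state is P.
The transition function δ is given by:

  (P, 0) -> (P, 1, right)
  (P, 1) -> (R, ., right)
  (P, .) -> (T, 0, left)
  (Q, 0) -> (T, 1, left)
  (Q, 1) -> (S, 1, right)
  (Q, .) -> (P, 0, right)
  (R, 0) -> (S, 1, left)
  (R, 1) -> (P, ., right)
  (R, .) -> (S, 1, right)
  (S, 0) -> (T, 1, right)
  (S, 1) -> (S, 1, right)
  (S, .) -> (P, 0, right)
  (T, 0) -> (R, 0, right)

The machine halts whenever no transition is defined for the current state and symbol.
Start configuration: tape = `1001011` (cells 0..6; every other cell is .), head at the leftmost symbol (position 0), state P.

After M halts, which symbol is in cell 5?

P | [1]001011.   read 1 → write ., move right, go to R
R | .[0]01011.   read 0 → write 1, move left, go to S
S | [.]101011.   read . → write 0, move right, go to P
P | 0[1]01011.   read 1 → write ., move right, go to R
R | 0.[0]1011.   read 0 → write 1, move left, go to S
S | 0[.]11011.   read . → write 0, move right, go to P
P | 00[1]1011.   read 1 → write ., move right, go to R
R | 00.[1]011.   read 1 → write ., move right, go to P
P | 00..[0]11.   read 0 → write 1, move right, go to P
P | 00..1[1]1.   read 1 → write ., move right, go to R
R | 00..1.[1].   read 1 → write ., move right, go to P
P | 00..1..[.]   read . → write 0, move left, go to T
T | 00..1.[.]0
Cell 5 holds . when M halts.

.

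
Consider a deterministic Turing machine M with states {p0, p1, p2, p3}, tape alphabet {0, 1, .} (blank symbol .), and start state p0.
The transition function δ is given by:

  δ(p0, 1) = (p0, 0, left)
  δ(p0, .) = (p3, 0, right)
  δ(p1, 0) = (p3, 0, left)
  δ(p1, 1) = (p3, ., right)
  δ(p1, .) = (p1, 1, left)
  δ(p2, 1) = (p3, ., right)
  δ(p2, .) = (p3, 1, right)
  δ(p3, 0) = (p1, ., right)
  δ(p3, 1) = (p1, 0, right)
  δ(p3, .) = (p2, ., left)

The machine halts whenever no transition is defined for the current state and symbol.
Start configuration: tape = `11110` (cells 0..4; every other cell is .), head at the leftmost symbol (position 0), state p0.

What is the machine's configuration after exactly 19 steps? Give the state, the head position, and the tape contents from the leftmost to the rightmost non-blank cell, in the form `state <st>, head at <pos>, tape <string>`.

state=p0 head=0 tape=.[1]1110.   (p0,1)→(p0,0,left)
state=p0 head=-1 tape=[.]01110.   (p0,.)→(p3,0,right)
state=p3 head=0 tape=0[0]1110.   (p3,0)→(p1,.,right)
state=p1 head=1 tape=0.[1]110.   (p1,1)→(p3,.,right)
state=p3 head=2 tape=0..[1]10.   (p3,1)→(p1,0,right)
state=p1 head=3 tape=0..0[1]0.   (p1,1)→(p3,.,right)
state=p3 head=4 tape=0..0.[0].   (p3,0)→(p1,.,right)
state=p1 head=5 tape=0..0..[.]   (p1,.)→(p1,1,left)
state=p1 head=4 tape=0..0.[.]1   (p1,.)→(p1,1,left)
state=p1 head=3 tape=0..0[.]11   (p1,.)→(p1,1,left)
state=p1 head=2 tape=0..[0]111   (p1,0)→(p3,0,left)
state=p3 head=1 tape=0.[.]0111   (p3,.)→(p2,.,left)
state=p2 head=0 tape=0[.].0111   (p2,.)→(p3,1,right)
state=p3 head=1 tape=01[.]0111   (p3,.)→(p2,.,left)
state=p2 head=0 tape=0[1].0111   (p2,1)→(p3,.,right)
state=p3 head=1 tape=0.[.]0111   (p3,.)→(p2,.,left)
state=p2 head=0 tape=0[.].0111   (p2,.)→(p3,1,right)
state=p3 head=1 tape=01[.]0111   (p3,.)→(p2,.,left)
state=p2 head=0 tape=0[1].0111   (p2,1)→(p3,.,right)
state=p3 head=1 tape=0.[.]0111
After 19 steps: state p3, head at 1, tape 0..0111.

state p3, head at 1, tape 0..0111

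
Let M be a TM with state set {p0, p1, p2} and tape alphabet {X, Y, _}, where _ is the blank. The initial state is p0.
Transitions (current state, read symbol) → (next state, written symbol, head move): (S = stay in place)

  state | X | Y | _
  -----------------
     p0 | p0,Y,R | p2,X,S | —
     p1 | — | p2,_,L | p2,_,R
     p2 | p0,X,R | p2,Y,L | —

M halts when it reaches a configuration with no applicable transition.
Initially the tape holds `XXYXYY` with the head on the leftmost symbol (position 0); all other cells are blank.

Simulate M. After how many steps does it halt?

state=p0 head=0 tape=[X]XYXYY_   (p0,X)→(p0,Y,R)
state=p0 head=1 tape=Y[X]YXYY_   (p0,X)→(p0,Y,R)
state=p0 head=2 tape=YY[Y]XYY_   (p0,Y)→(p2,X,S)
state=p2 head=2 tape=YY[X]XYY_   (p2,X)→(p0,X,R)
state=p0 head=3 tape=YYX[X]YY_   (p0,X)→(p0,Y,R)
state=p0 head=4 tape=YYXY[Y]Y_   (p0,Y)→(p2,X,S)
state=p2 head=4 tape=YYXY[X]Y_   (p2,X)→(p0,X,R)
state=p0 head=5 tape=YYXYX[Y]_   (p0,Y)→(p2,X,S)
state=p2 head=5 tape=YYXYX[X]_   (p2,X)→(p0,X,R)
state=p0 head=6 tape=YYXYXX[_]
M halts after 9 transitions.

9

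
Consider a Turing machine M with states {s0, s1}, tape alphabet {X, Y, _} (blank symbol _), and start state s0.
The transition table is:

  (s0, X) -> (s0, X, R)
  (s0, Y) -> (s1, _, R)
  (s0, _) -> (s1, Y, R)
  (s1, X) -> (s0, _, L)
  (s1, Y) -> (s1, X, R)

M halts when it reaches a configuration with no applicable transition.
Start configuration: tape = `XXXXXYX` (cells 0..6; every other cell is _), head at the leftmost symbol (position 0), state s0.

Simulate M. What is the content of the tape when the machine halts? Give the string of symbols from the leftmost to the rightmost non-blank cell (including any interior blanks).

XXXXXY

s0 | [X]XXXXYX   read X → write X, move R, go to s0
s0 | X[X]XXXYX   read X → write X, move R, go to s0
s0 | XX[X]XXYX   read X → write X, move R, go to s0
s0 | XXX[X]XYX   read X → write X, move R, go to s0
s0 | XXXX[X]YX   read X → write X, move R, go to s0
s0 | XXXXX[Y]X   read Y → write _, move R, go to s1
s1 | XXXXX_[X]   read X → write _, move L, go to s0
s0 | XXXXX[_]_   read _ → write Y, move R, go to s1
s1 | XXXXXY[_]
The non-blank tape span at halt is XXXXXY.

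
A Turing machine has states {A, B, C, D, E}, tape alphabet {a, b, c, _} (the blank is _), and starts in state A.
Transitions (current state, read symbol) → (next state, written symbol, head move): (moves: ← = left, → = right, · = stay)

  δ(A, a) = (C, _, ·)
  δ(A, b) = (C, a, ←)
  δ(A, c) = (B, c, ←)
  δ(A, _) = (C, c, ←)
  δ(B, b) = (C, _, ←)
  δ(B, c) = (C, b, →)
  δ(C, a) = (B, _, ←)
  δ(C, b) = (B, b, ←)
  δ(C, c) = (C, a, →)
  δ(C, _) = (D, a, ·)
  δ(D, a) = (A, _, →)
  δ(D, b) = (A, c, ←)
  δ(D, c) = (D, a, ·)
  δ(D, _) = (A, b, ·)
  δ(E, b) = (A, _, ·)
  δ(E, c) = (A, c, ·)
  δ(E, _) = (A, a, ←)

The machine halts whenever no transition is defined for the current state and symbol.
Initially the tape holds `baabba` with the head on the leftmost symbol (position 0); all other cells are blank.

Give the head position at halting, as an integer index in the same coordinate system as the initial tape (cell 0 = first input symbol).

state=A head=0 tape=_[b]aabba_   (A,b)→(C,a,←)
state=C head=-1 tape=[_]aaabba_   (C,_)→(D,a,·)
state=D head=-1 tape=[a]aaabba_   (D,a)→(A,_,→)
state=A head=0 tape=_[a]aabba_   (A,a)→(C,_,·)
state=C head=0 tape=_[_]aabba_   (C,_)→(D,a,·)
state=D head=0 tape=_[a]aabba_   (D,a)→(A,_,→)
state=A head=1 tape=__[a]abba_   (A,a)→(C,_,·)
state=C head=1 tape=__[_]abba_   (C,_)→(D,a,·)
state=D head=1 tape=__[a]abba_   (D,a)→(A,_,→)
state=A head=2 tape=___[a]bba_   (A,a)→(C,_,·)
state=C head=2 tape=___[_]bba_   (C,_)→(D,a,·)
state=D head=2 tape=___[a]bba_   (D,a)→(A,_,→)
state=A head=3 tape=____[b]ba_   (A,b)→(C,a,←)
state=C head=2 tape=___[_]aba_   (C,_)→(D,a,·)
state=D head=2 tape=___[a]aba_   (D,a)→(A,_,→)
state=A head=3 tape=____[a]ba_   (A,a)→(C,_,·)
state=C head=3 tape=____[_]ba_   (C,_)→(D,a,·)
state=D head=3 tape=____[a]ba_   (D,a)→(A,_,→)
state=A head=4 tape=_____[b]a_   (A,b)→(C,a,←)
state=C head=3 tape=____[_]aa_   (C,_)→(D,a,·)
state=D head=3 tape=____[a]aa_   (D,a)→(A,_,→)
state=A head=4 tape=_____[a]a_   (A,a)→(C,_,·)
state=C head=4 tape=_____[_]a_   (C,_)→(D,a,·)
state=D head=4 tape=_____[a]a_   (D,a)→(A,_,→)
state=A head=5 tape=______[a]_   (A,a)→(C,_,·)
state=C head=5 tape=______[_]_   (C,_)→(D,a,·)
state=D head=5 tape=______[a]_   (D,a)→(A,_,→)
state=A head=6 tape=_______[_]   (A,_)→(C,c,←)
state=C head=5 tape=______[_]c   (C,_)→(D,a,·)
state=D head=5 tape=______[a]c   (D,a)→(A,_,→)
state=A head=6 tape=_______[c]   (A,c)→(B,c,←)
state=B head=5 tape=______[_]c
At halt the head is at cell 5.

5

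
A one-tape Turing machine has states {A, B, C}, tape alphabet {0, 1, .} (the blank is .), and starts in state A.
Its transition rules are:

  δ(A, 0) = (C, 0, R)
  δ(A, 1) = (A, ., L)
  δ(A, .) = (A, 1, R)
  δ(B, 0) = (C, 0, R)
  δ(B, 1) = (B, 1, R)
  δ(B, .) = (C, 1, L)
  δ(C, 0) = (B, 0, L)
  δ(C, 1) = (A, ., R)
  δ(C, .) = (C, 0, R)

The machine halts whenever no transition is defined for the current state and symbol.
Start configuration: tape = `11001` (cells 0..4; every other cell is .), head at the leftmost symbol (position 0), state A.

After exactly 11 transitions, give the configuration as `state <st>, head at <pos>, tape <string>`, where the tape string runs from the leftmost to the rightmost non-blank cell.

A | ..[1]1001   read 1 → write ., move L, go to A
A | .[.].1001   read . → write 1, move R, go to A
A | .1[.]1001   read . → write 1, move R, go to A
A | .11[1]001   read 1 → write ., move L, go to A
A | .1[1].001   read 1 → write ., move L, go to A
A | .[1]..001   read 1 → write ., move L, go to A
A | [.]...001   read . → write 1, move R, go to A
A | 1[.]..001   read . → write 1, move R, go to A
A | 11[.].001   read . → write 1, move R, go to A
A | 111[.]001   read . → write 1, move R, go to A
A | 1111[0]01   read 0 → write 0, move R, go to C
C | 11110[0]1
After 11 steps: state C, head at 3, tape 1111001.

state C, head at 3, tape 1111001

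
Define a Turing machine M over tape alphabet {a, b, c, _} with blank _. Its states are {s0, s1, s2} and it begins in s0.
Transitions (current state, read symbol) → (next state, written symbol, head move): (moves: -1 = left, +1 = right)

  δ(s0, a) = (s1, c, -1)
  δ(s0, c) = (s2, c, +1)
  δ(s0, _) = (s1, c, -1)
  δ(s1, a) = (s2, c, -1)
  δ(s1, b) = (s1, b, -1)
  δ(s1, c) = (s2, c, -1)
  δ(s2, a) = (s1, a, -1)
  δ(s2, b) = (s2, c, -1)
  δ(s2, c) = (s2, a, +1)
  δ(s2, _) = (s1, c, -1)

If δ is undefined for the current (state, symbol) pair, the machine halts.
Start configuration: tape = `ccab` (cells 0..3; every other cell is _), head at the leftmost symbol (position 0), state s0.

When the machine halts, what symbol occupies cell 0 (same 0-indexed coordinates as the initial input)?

a

s0 | _[c]cab   read c → write c, move +1, go to s2
s2 | _c[c]ab   read c → write a, move +1, go to s2
s2 | _ca[a]b   read a → write a, move -1, go to s1
s1 | _c[a]ab   read a → write c, move -1, go to s2
s2 | _[c]cab   read c → write a, move +1, go to s2
s2 | _a[c]ab   read c → write a, move +1, go to s2
s2 | _aa[a]b   read a → write a, move -1, go to s1
s1 | _a[a]ab   read a → write c, move -1, go to s2
s2 | _[a]cab   read a → write a, move -1, go to s1
s1 | [_]acab
Cell 0 holds a when M halts.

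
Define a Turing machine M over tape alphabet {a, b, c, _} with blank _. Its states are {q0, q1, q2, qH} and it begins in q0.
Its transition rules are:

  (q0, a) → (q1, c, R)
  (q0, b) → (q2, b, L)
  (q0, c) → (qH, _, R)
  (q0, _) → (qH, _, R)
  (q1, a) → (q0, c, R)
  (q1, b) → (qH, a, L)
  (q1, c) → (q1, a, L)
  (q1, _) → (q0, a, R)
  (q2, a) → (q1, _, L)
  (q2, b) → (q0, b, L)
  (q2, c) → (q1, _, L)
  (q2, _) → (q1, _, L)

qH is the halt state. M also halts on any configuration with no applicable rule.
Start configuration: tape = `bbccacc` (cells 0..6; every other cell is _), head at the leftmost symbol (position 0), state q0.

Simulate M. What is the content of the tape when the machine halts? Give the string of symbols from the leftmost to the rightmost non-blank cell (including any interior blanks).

state=q0 head=0 tape=__[b]bccacc   (q0,b)→(q2,b,L)
state=q2 head=-1 tape=_[_]bbccacc   (q2,_)→(q1,_,L)
state=q1 head=-2 tape=[_]_bbccacc   (q1,_)→(q0,a,R)
state=q0 head=-1 tape=a[_]bbccacc   (q0,_)→(qH,_,R)
state=qH head=0 tape=a_[b]bccacc
The non-blank tape span at halt is a_bbccacc.

a_bbccacc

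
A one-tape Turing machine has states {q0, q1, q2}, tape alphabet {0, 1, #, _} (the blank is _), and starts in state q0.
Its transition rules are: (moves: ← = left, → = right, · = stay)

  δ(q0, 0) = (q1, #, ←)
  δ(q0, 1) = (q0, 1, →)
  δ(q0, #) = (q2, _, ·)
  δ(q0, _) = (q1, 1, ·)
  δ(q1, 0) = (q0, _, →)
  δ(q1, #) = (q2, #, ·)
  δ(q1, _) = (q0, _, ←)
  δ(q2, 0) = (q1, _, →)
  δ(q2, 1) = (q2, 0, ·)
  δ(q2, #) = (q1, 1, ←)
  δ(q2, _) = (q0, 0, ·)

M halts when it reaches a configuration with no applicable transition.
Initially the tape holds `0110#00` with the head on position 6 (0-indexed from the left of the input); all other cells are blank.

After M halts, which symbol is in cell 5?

q0 | 0110#0[0]   read 0 → write #, move ←, go to q1
q1 | 0110#[0]#   read 0 → write _, move →, go to q0
q0 | 0110#_[#]   read # → write _, move ·, go to q2
q2 | 0110#_[_]   read _ → write 0, move ·, go to q0
q0 | 0110#_[0]   read 0 → write #, move ←, go to q1
q1 | 0110#[_]#   read _ → write _, move ←, go to q0
q0 | 0110[#]_#   read # → write _, move ·, go to q2
q2 | 0110[_]_#   read _ → write 0, move ·, go to q0
q0 | 0110[0]_#   read 0 → write #, move ←, go to q1
q1 | 011[0]#_#   read 0 → write _, move →, go to q0
q0 | 011_[#]_#   read # → write _, move ·, go to q2
q2 | 011_[_]_#   read _ → write 0, move ·, go to q0
q0 | 011_[0]_#   read 0 → write #, move ←, go to q1
q1 | 011[_]#_#   read _ → write _, move ←, go to q0
q0 | 01[1]_#_#   read 1 → write 1, move →, go to q0
q0 | 011[_]#_#   read _ → write 1, move ·, go to q1
q1 | 011[1]#_#
Cell 5 holds _ when M halts.

_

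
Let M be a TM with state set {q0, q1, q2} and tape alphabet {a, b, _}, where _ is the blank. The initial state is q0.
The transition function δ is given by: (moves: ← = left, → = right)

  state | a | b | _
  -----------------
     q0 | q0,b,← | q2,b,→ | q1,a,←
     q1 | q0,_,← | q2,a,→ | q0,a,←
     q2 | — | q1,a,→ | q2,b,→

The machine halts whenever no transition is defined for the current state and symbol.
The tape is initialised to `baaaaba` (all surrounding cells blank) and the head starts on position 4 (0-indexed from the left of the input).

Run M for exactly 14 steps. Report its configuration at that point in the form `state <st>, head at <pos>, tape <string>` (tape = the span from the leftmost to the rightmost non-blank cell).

q0 | baaa[a]ba   read a → write b, move ←, go to q0
q0 | baa[a]bba   read a → write b, move ←, go to q0
q0 | ba[a]bbba   read a → write b, move ←, go to q0
q0 | b[a]bbbba   read a → write b, move ←, go to q0
q0 | [b]bbbbba   read b → write b, move →, go to q2
q2 | b[b]bbbba   read b → write a, move →, go to q1
q1 | ba[b]bbba   read b → write a, move →, go to q2
q2 | baa[b]bba   read b → write a, move →, go to q1
q1 | baaa[b]ba   read b → write a, move →, go to q2
q2 | baaaa[b]a   read b → write a, move →, go to q1
q1 | baaaaa[a]   read a → write _, move ←, go to q0
q0 | baaaa[a]_   read a → write b, move ←, go to q0
q0 | baaa[a]b_   read a → write b, move ←, go to q0
q0 | baa[a]bb_   read a → write b, move ←, go to q0
q0 | ba[a]bbb_
After 14 steps: state q0, head at 2, tape baabbb.

state q0, head at 2, tape baabbb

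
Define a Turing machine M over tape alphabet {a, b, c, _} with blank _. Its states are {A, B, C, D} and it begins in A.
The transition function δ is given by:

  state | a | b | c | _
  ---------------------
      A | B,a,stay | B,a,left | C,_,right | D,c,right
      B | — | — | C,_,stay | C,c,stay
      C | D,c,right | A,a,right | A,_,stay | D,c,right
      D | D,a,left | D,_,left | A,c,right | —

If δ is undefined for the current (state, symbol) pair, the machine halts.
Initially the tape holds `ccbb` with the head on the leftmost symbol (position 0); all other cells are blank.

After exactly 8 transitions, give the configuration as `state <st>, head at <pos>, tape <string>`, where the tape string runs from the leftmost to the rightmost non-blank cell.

state A, head at 3, tape cc

A | [c]cbb   read c → write _, move right, go to C
C | _[c]bb   read c → write _, move stay, go to A
A | _[_]bb   read _ → write c, move right, go to D
D | _c[b]b   read b → write _, move left, go to D
D | _[c]_b   read c → write c, move right, go to A
A | _c[_]b   read _ → write c, move right, go to D
D | _cc[b]   read b → write _, move left, go to D
D | _c[c]_   read c → write c, move right, go to A
A | _cc[_]
After 8 steps: state A, head at 3, tape cc.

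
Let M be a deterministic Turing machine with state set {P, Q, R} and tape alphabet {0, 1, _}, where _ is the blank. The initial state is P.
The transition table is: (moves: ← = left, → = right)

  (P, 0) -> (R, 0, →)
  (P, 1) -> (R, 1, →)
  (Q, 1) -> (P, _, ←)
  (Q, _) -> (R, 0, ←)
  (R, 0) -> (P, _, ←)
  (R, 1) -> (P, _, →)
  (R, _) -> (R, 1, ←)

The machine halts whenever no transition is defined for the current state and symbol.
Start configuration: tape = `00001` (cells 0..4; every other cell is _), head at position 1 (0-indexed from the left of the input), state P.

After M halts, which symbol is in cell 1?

state=P head=1 tape=_0[0]001   (P,0)→(R,0,→)
state=R head=2 tape=_00[0]01   (R,0)→(P,_,←)
state=P head=1 tape=_0[0]_01   (P,0)→(R,0,→)
state=R head=2 tape=_00[_]01   (R,_)→(R,1,←)
state=R head=1 tape=_0[0]101   (R,0)→(P,_,←)
state=P head=0 tape=_[0]_101   (P,0)→(R,0,→)
state=R head=1 tape=_0[_]101   (R,_)→(R,1,←)
state=R head=0 tape=_[0]1101   (R,0)→(P,_,←)
state=P head=-1 tape=[_]_1101
Cell 1 holds 1 when M halts.

1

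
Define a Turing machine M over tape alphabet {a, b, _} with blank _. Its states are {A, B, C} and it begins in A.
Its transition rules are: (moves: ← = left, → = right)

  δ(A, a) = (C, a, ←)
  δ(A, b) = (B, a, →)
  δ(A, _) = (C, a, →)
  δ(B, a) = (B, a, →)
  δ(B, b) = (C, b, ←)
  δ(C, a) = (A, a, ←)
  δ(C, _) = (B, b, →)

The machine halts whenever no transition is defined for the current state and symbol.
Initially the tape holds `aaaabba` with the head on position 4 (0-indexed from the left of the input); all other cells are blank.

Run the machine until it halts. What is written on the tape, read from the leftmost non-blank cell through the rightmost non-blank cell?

state=A head=4 tape=__aaaa[b]ba   (A,b)→(B,a,→)
state=B head=5 tape=__aaaaa[b]a   (B,b)→(C,b,←)
state=C head=4 tape=__aaaa[a]ba   (C,a)→(A,a,←)
state=A head=3 tape=__aaa[a]aba   (A,a)→(C,a,←)
state=C head=2 tape=__aa[a]aaba   (C,a)→(A,a,←)
state=A head=1 tape=__a[a]aaaba   (A,a)→(C,a,←)
state=C head=0 tape=__[a]aaaaba   (C,a)→(A,a,←)
state=A head=-1 tape=_[_]aaaaaba   (A,_)→(C,a,→)
state=C head=0 tape=_a[a]aaaaba   (C,a)→(A,a,←)
state=A head=-1 tape=_[a]aaaaaba   (A,a)→(C,a,←)
state=C head=-2 tape=[_]aaaaaaba   (C,_)→(B,b,→)
state=B head=-1 tape=b[a]aaaaaba   (B,a)→(B,a,→)
state=B head=0 tape=ba[a]aaaaba   (B,a)→(B,a,→)
state=B head=1 tape=baa[a]aaaba   (B,a)→(B,a,→)
state=B head=2 tape=baaa[a]aaba   (B,a)→(B,a,→)
state=B head=3 tape=baaaa[a]aba   (B,a)→(B,a,→)
state=B head=4 tape=baaaaa[a]ba   (B,a)→(B,a,→)
state=B head=5 tape=baaaaaa[b]a   (B,b)→(C,b,←)
state=C head=4 tape=baaaaa[a]ba   (C,a)→(A,a,←)
state=A head=3 tape=baaaa[a]aba   (A,a)→(C,a,←)
state=C head=2 tape=baaa[a]aaba   (C,a)→(A,a,←)
state=A head=1 tape=baa[a]aaaba   (A,a)→(C,a,←)
state=C head=0 tape=ba[a]aaaaba   (C,a)→(A,a,←)
state=A head=-1 tape=b[a]aaaaaba   (A,a)→(C,a,←)
state=C head=-2 tape=[b]aaaaaaba
The non-blank tape span at halt is baaaaaaba.

baaaaaaba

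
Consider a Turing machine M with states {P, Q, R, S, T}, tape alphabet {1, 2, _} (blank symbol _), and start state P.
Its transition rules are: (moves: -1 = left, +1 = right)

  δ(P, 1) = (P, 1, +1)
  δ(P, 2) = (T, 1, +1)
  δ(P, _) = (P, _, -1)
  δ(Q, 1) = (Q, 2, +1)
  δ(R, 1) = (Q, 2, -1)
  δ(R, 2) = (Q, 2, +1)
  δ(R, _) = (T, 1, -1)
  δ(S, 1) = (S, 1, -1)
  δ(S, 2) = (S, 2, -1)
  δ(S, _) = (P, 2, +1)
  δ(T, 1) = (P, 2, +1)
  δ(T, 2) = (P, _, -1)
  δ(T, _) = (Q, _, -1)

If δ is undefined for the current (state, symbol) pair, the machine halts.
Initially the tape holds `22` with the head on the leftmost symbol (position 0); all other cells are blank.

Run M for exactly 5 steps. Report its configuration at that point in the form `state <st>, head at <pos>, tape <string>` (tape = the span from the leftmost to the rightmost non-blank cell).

state=P head=0 tape=[2]2   (P,2)→(T,1,+1)
state=T head=1 tape=1[2]   (T,2)→(P,_,-1)
state=P head=0 tape=[1]_   (P,1)→(P,1,+1)
state=P head=1 tape=1[_]   (P,_)→(P,_,-1)
state=P head=0 tape=[1]_   (P,1)→(P,1,+1)
state=P head=1 tape=1[_]
After 5 steps: state P, head at 1, tape 1.

state P, head at 1, tape 1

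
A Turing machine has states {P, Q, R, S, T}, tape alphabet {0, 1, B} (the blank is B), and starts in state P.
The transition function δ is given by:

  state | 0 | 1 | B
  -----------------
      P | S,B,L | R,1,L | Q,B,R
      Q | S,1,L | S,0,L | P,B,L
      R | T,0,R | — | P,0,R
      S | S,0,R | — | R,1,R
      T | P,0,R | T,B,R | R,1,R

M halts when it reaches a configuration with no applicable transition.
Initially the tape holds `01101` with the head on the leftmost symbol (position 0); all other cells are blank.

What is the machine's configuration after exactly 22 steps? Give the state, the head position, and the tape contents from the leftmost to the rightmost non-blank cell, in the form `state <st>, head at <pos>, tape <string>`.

state=P head=0 tape=B[0]1101BBBB   (P,0)→(S,B,L)
state=S head=-1 tape=[B]B1101BBBB   (S,B)→(R,1,R)
state=R head=0 tape=1[B]1101BBBB   (R,B)→(P,0,R)
state=P head=1 tape=10[1]101BBBB   (P,1)→(R,1,L)
state=R head=0 tape=1[0]1101BBBB   (R,0)→(T,0,R)
state=T head=1 tape=10[1]101BBBB   (T,1)→(T,B,R)
state=T head=2 tape=10B[1]01BBBB   (T,1)→(T,B,R)
state=T head=3 tape=10BB[0]1BBBB   (T,0)→(P,0,R)
state=P head=4 tape=10BB0[1]BBBB   (P,1)→(R,1,L)
state=R head=3 tape=10BB[0]1BBBB   (R,0)→(T,0,R)
state=T head=4 tape=10BB0[1]BBBB   (T,1)→(T,B,R)
state=T head=5 tape=10BB0B[B]BBB   (T,B)→(R,1,R)
state=R head=6 tape=10BB0B1[B]BB   (R,B)→(P,0,R)
state=P head=7 tape=10BB0B10[B]B   (P,B)→(Q,B,R)
state=Q head=8 tape=10BB0B10B[B]   (Q,B)→(P,B,L)
state=P head=7 tape=10BB0B10[B]B   (P,B)→(Q,B,R)
state=Q head=8 tape=10BB0B10B[B]   (Q,B)→(P,B,L)
state=P head=7 tape=10BB0B10[B]B   (P,B)→(Q,B,R)
state=Q head=8 tape=10BB0B10B[B]   (Q,B)→(P,B,L)
state=P head=7 tape=10BB0B10[B]B   (P,B)→(Q,B,R)
state=Q head=8 tape=10BB0B10B[B]   (Q,B)→(P,B,L)
state=P head=7 tape=10BB0B10[B]B   (P,B)→(Q,B,R)
state=Q head=8 tape=10BB0B10B[B]
After 22 steps: state Q, head at 8, tape 10BB0B10.

state Q, head at 8, tape 10BB0B10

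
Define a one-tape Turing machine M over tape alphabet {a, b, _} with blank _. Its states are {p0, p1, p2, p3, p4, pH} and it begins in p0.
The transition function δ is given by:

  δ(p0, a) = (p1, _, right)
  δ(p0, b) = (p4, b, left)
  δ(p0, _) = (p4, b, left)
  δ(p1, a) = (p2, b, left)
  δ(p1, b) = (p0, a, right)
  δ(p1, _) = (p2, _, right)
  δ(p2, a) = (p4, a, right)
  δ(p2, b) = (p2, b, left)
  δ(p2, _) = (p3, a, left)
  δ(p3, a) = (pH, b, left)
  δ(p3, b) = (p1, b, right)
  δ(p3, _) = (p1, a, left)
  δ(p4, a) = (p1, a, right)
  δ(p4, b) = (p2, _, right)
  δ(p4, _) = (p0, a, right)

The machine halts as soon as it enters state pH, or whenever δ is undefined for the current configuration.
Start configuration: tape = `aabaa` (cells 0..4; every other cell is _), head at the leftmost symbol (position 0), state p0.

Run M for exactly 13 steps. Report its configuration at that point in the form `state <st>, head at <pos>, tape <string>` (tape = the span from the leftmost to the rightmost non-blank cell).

p0 | __[a]abaa   read a → write _, move right, go to p1
p1 | ___[a]baa   read a → write b, move left, go to p2
p2 | __[_]bbaa   read _ → write a, move left, go to p3
p3 | _[_]abbaa   read _ → write a, move left, go to p1
p1 | [_]aabbaa   read _ → write _, move right, go to p2
p2 | _[a]abbaa   read a → write a, move right, go to p4
p4 | _a[a]bbaa   read a → write a, move right, go to p1
p1 | _aa[b]baa   read b → write a, move right, go to p0
p0 | _aaa[b]aa   read b → write b, move left, go to p4
p4 | _aa[a]baa   read a → write a, move right, go to p1
p1 | _aaa[b]aa   read b → write a, move right, go to p0
p0 | _aaaa[a]a   read a → write _, move right, go to p1
p1 | _aaaa_[a]   read a → write b, move left, go to p2
p2 | _aaaa[_]b
After 13 steps: state p2, head at 3, tape aaaa_b.

state p2, head at 3, tape aaaa_b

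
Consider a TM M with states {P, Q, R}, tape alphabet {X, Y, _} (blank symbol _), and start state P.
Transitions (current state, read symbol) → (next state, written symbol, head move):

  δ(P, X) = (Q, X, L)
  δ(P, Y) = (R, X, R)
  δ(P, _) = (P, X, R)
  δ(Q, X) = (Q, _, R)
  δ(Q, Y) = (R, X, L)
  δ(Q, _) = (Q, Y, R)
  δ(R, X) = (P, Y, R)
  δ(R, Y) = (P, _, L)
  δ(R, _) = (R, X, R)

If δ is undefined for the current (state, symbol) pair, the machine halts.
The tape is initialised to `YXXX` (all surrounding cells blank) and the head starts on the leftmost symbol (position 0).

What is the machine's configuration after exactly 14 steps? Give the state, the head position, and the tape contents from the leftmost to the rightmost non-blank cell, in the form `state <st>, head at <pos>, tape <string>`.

state R, head at -2, tape XXXXX

state=P head=0 tape=__[Y]XXX   (P,Y)→(R,X,R)
state=R head=1 tape=__X[X]XX   (R,X)→(P,Y,R)
state=P head=2 tape=__XY[X]X   (P,X)→(Q,X,L)
state=Q head=1 tape=__X[Y]XX   (Q,Y)→(R,X,L)
state=R head=0 tape=__[X]XXX   (R,X)→(P,Y,R)
state=P head=1 tape=__Y[X]XX   (P,X)→(Q,X,L)
state=Q head=0 tape=__[Y]XXX   (Q,Y)→(R,X,L)
state=R head=-1 tape=_[_]XXXX   (R,_)→(R,X,R)
state=R head=0 tape=_X[X]XXX   (R,X)→(P,Y,R)
state=P head=1 tape=_XY[X]XX   (P,X)→(Q,X,L)
state=Q head=0 tape=_X[Y]XXX   (Q,Y)→(R,X,L)
state=R head=-1 tape=_[X]XXXX   (R,X)→(P,Y,R)
state=P head=0 tape=_Y[X]XXX   (P,X)→(Q,X,L)
state=Q head=-1 tape=_[Y]XXXX   (Q,Y)→(R,X,L)
state=R head=-2 tape=[_]XXXXX
After 14 steps: state R, head at -2, tape XXXXX.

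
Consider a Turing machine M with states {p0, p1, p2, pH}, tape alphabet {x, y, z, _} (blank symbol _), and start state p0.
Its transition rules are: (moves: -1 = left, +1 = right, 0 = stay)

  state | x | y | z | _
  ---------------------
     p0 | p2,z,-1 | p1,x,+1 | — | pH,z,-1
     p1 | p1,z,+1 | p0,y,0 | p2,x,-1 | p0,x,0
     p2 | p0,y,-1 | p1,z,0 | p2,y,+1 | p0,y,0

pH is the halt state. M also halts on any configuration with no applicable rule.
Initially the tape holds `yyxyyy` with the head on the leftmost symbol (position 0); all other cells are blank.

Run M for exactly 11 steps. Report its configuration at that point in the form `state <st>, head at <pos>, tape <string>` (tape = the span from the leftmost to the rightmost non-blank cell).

state p0, head at 6, tape xxzxxxx

p0 | [y]yxyyy_   read y → write x, move +1, go to p1
p1 | x[y]xyyy_   read y → write y, move 0, go to p0
p0 | x[y]xyyy_   read y → write x, move +1, go to p1
p1 | xx[x]yyy_   read x → write z, move +1, go to p1
p1 | xxz[y]yy_   read y → write y, move 0, go to p0
p0 | xxz[y]yy_   read y → write x, move +1, go to p1
p1 | xxzx[y]y_   read y → write y, move 0, go to p0
p0 | xxzx[y]y_   read y → write x, move +1, go to p1
p1 | xxzxx[y]_   read y → write y, move 0, go to p0
p0 | xxzxx[y]_   read y → write x, move +1, go to p1
p1 | xxzxxx[_]   read _ → write x, move 0, go to p0
p0 | xxzxxx[x]
After 11 steps: state p0, head at 6, tape xxzxxxx.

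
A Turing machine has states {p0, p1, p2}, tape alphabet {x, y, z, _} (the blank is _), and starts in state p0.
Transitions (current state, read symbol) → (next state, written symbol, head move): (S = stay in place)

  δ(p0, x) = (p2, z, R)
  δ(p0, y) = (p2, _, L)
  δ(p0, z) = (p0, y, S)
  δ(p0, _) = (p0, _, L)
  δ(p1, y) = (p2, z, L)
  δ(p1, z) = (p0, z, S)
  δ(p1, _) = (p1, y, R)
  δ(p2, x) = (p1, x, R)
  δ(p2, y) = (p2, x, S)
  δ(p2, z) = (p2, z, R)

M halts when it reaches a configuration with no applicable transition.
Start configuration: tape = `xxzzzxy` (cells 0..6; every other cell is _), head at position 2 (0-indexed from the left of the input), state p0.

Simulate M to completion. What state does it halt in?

p0 | xx[z]zzxy   read z → write y, move S, go to p0
p0 | xx[y]zzxy   read y → write _, move L, go to p2
p2 | x[x]_zzxy   read x → write x, move R, go to p1
p1 | xx[_]zzxy   read _ → write y, move R, go to p1
p1 | xxy[z]zxy   read z → write z, move S, go to p0
p0 | xxy[z]zxy   read z → write y, move S, go to p0
p0 | xxy[y]zxy   read y → write _, move L, go to p2
p2 | xx[y]_zxy   read y → write x, move S, go to p2
p2 | xx[x]_zxy   read x → write x, move R, go to p1
p1 | xxx[_]zxy   read _ → write y, move R, go to p1
p1 | xxxy[z]xy   read z → write z, move S, go to p0
p0 | xxxy[z]xy   read z → write y, move S, go to p0
p0 | xxxy[y]xy   read y → write _, move L, go to p2
p2 | xxx[y]_xy   read y → write x, move S, go to p2
p2 | xxx[x]_xy   read x → write x, move R, go to p1
p1 | xxxx[_]xy   read _ → write y, move R, go to p1
p1 | xxxxy[x]y
No transition is defined for (p1, x); M halts in state p1.

p1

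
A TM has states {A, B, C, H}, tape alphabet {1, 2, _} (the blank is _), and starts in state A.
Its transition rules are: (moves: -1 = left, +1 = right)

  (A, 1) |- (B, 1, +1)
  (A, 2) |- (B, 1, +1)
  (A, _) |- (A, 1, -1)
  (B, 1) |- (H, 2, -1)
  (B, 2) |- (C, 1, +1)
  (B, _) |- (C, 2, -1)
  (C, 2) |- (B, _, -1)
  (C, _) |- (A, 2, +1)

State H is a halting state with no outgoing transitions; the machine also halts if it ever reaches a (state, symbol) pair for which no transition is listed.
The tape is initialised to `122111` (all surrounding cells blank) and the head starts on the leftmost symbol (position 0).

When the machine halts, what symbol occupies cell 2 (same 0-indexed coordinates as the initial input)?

_

state=A head=0 tape=[1]22111   (A,1)→(B,1,+1)
state=B head=1 tape=1[2]2111   (B,2)→(C,1,+1)
state=C head=2 tape=11[2]111   (C,2)→(B,_,-1)
state=B head=1 tape=1[1]_111   (B,1)→(H,2,-1)
state=H head=0 tape=[1]2_111
Cell 2 holds _ when M halts.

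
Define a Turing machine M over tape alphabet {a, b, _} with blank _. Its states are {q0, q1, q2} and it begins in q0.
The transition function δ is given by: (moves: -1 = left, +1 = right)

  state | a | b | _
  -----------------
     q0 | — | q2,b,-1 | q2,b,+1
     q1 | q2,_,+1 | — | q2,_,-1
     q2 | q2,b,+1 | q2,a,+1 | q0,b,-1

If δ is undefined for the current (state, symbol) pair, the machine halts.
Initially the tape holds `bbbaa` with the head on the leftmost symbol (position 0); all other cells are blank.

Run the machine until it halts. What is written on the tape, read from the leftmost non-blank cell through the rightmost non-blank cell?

state=q0 head=0 tape=__[b]bbaa__   (q0,b)→(q2,b,-1)
state=q2 head=-1 tape=_[_]bbbaa__   (q2,_)→(q0,b,-1)
state=q0 head=-2 tape=[_]bbbbaa__   (q0,_)→(q2,b,+1)
state=q2 head=-1 tape=b[b]bbbaa__   (q2,b)→(q2,a,+1)
state=q2 head=0 tape=ba[b]bbaa__   (q2,b)→(q2,a,+1)
state=q2 head=1 tape=baa[b]baa__   (q2,b)→(q2,a,+1)
state=q2 head=2 tape=baaa[b]aa__   (q2,b)→(q2,a,+1)
state=q2 head=3 tape=baaaa[a]a__   (q2,a)→(q2,b,+1)
state=q2 head=4 tape=baaaab[a]__   (q2,a)→(q2,b,+1)
state=q2 head=5 tape=baaaabb[_]_   (q2,_)→(q0,b,-1)
state=q0 head=4 tape=baaaab[b]b_   (q0,b)→(q2,b,-1)
state=q2 head=3 tape=baaaa[b]bb_   (q2,b)→(q2,a,+1)
state=q2 head=4 tape=baaaaa[b]b_   (q2,b)→(q2,a,+1)
state=q2 head=5 tape=baaaaaa[b]_   (q2,b)→(q2,a,+1)
state=q2 head=6 tape=baaaaaaa[_]   (q2,_)→(q0,b,-1)
state=q0 head=5 tape=baaaaaa[a]b
The non-blank tape span at halt is baaaaaaab.

baaaaaaab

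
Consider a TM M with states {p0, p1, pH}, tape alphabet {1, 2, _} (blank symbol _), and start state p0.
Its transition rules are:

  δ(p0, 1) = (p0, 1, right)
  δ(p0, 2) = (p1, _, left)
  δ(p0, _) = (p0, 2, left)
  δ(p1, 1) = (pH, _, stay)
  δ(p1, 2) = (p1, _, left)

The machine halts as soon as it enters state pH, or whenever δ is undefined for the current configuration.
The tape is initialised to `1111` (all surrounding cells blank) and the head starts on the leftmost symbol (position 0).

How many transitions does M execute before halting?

state=p0 head=0 tape=[1]111_   (p0,1)→(p0,1,right)
state=p0 head=1 tape=1[1]11_   (p0,1)→(p0,1,right)
state=p0 head=2 tape=11[1]1_   (p0,1)→(p0,1,right)
state=p0 head=3 tape=111[1]_   (p0,1)→(p0,1,right)
state=p0 head=4 tape=1111[_]   (p0,_)→(p0,2,left)
state=p0 head=3 tape=111[1]2   (p0,1)→(p0,1,right)
state=p0 head=4 tape=1111[2]   (p0,2)→(p1,_,left)
state=p1 head=3 tape=111[1]_   (p1,1)→(pH,_,stay)
state=pH head=3 tape=111[_]_
M halts after 8 transitions.

8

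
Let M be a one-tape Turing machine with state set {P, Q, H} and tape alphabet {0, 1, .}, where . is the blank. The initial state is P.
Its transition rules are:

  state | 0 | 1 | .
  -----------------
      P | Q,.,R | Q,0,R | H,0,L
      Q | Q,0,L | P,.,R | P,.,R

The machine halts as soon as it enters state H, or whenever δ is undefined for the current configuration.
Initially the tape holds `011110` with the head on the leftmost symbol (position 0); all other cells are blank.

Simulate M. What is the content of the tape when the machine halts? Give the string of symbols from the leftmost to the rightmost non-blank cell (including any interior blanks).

state=P head=0 tape=[0]11110..   (P,0)→(Q,.,R)
state=Q head=1 tape=.[1]1110..   (Q,1)→(P,.,R)
state=P head=2 tape=..[1]110..   (P,1)→(Q,0,R)
state=Q head=3 tape=..0[1]10..   (Q,1)→(P,.,R)
state=P head=4 tape=..0.[1]0..   (P,1)→(Q,0,R)
state=Q head=5 tape=..0.0[0]..   (Q,0)→(Q,0,L)
state=Q head=4 tape=..0.[0]0..   (Q,0)→(Q,0,L)
state=Q head=3 tape=..0[.]00..   (Q,.)→(P,.,R)
state=P head=4 tape=..0.[0]0..   (P,0)→(Q,.,R)
state=Q head=5 tape=..0..[0]..   (Q,0)→(Q,0,L)
state=Q head=4 tape=..0.[.]0..   (Q,.)→(P,.,R)
state=P head=5 tape=..0..[0]..   (P,0)→(Q,.,R)
state=Q head=6 tape=..0...[.].   (Q,.)→(P,.,R)
state=P head=7 tape=..0....[.]   (P,.)→(H,0,L)
state=H head=6 tape=..0...[.]0
The non-blank tape span at halt is 0....0.

0....0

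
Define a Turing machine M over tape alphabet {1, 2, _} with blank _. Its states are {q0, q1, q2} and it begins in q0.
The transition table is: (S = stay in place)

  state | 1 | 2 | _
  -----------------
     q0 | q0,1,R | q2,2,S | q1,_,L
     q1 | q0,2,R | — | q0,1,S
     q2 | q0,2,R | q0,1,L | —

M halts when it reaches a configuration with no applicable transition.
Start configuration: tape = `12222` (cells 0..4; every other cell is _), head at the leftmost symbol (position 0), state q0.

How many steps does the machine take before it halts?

q0 | [1]2222_   read 1 → write 1, move R, go to q0
q0 | 1[2]222_   read 2 → write 2, move S, go to q2
q2 | 1[2]222_   read 2 → write 1, move L, go to q0
q0 | [1]1222_   read 1 → write 1, move R, go to q0
q0 | 1[1]222_   read 1 → write 1, move R, go to q0
q0 | 11[2]22_   read 2 → write 2, move S, go to q2
q2 | 11[2]22_   read 2 → write 1, move L, go to q0
q0 | 1[1]122_   read 1 → write 1, move R, go to q0
q0 | 11[1]22_   read 1 → write 1, move R, go to q0
q0 | 111[2]2_   read 2 → write 2, move S, go to q2
q2 | 111[2]2_   read 2 → write 1, move L, go to q0
q0 | 11[1]12_   read 1 → write 1, move R, go to q0
q0 | 111[1]2_   read 1 → write 1, move R, go to q0
q0 | 1111[2]_   read 2 → write 2, move S, go to q2
q2 | 1111[2]_   read 2 → write 1, move L, go to q0
q0 | 111[1]1_   read 1 → write 1, move R, go to q0
q0 | 1111[1]_   read 1 → write 1, move R, go to q0
q0 | 11111[_]   read _ → write _, move L, go to q1
q1 | 1111[1]_   read 1 → write 2, move R, go to q0
q0 | 11112[_]   read _ → write _, move L, go to q1
q1 | 1111[2]_
M halts after 20 transitions.

20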